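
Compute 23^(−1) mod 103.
Apply the extended Euclidean algorithm to (103, 23), tracking rows (r, s, t) with s·103 + t·23 = r. Each division r_prev = q·r_cur + r_new produces the new row as (previous row) − q·(current row):
  row A: (103, 1, 0)   [1·103 + 0·23 = 103]
  row B: (23, 0, 1)   [0·103 + 1·23 = 23]
  103 = 4·23 + 11   → row C = row A − 4·row B = (11, 1, −4)   [check: 1·103 − 4·23 = 11]
  23 = 2·11 + 1   → row D = row B − 2·row C = (1, −2, 9)   [check: −2·103 + 9·23 = 1]
  11 = 11·1 + 0   → remainder 0, stop. gcd = 1 (last nonzero row D).
The gcd is 1, so 23 is invertible mod 103. The last nonzero row gives −2·103 + 9·23 = 1, so t = 9. So 23^(−1) ≡ 9 (mod 103). Verify: 23 · 9 = 207 ≡ 1 (mod 103). ✓

Final answer: 23^(−1) ≡ 9 (mod 103)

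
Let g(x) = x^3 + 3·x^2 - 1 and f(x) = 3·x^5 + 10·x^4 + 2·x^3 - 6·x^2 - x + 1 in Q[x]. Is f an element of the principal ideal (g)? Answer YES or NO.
In Q[x] the ideal (g) consists of all multiples of g, so f ∈ (g) iff g | f, i.e. iff the remainder of f on division by g is 0. Divide f by g (g is monic, so eliminate the leading term of the running remainder at each step):
  leading term 3·x^5: subtract (3·x^2)·g(x) = 3·x^5 + 9·x^4 - 3·x^2, leaving x^4 + 2·x^3 - 3·x^2 - x + 1
  leading term x^4: subtract (x)·g(x) = x^4 + 3·x^3 - x, leaving -x^3 - 3·x^2 + 1
  leading term -x^3: subtract (-1)·g(x) = -x^3 - 3·x^2 + 1, leaving 0
The remainder is 0, so f(x) = g(x) · h(x) with h(x) = 3·x^2 + x - 1. Hence g | f, i.e. f ∈ (g).

Final answer: YES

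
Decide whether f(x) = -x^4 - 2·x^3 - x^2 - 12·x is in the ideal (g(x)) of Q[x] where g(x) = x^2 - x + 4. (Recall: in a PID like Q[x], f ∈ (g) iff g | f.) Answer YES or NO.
YES

In Q[x] the ideal (g) consists of all multiples of g, so f ∈ (g) iff g | f, i.e. iff the remainder of f on division by g is 0. Divide f by g (g is monic, so eliminate the leading term of the running remainder at each step):
  leading term -x^4: subtract (-x^2)·g(x) = -x^4 + x^3 - 4·x^2, leaving -3·x^3 + 3·x^2 - 12·x
  leading term -3·x^3: subtract (-3·x)·g(x) = -3·x^3 + 3·x^2 - 12·x, leaving 0
The remainder is 0, so f(x) = g(x) · h(x) with h(x) = -x^2 - 3·x. Hence g | f, i.e. f ∈ (g).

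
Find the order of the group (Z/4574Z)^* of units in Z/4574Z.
|(Z/4574Z)^*| = 2286

(Z/4574Z)^* consists of the classes a with gcd(a, 4574) = 1, so its order is φ(4574). φ is multiplicative, with φ(p^e) = p^e − p^(e−1). Factorise 4574 = 2 · 2287. Then
  φ(4574) = (2 − 1) · (2287 − 1) = 1 · 2286 = 2286.
Thus |(Z/4574Z)^*| = 2286.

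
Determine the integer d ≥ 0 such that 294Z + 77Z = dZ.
In the PID Z, (a, b) is generated by gcd(a, b). Compute gcd(294, 77) with the extended Euclidean algorithm, tracking rows (r, s, t) with s·294 + t·77 = r:
  row A: (294, 1, 0)   [1·294 + 0·77 = 294]
  row B: (77, 0, 1)   [0·294 + 1·77 = 77]
  294 = 3·77 + 63   → row C = row A − 3·row B = (63, 1, −3)   [check: 1·294 − 3·77 = 63]
  77 = 1·63 + 14   → row D = row B − 1·row C = (14, −1, 4)   [check: −1·294 + 4·77 = 14]
  63 = 4·14 + 7   → row E = row C − 4·row D = (7, 5, −19)   [check: 5·294 − 19·77 = 7]
  14 = 2·7 + 0   → remainder 0, stop. gcd = 7 (last nonzero row E).
So gcd(294, 77) = 7, with Bézout identity 5·294 − 19·77 = 7. Containment (⊇): the Bézout identity exhibits 7 as an element of (294, 77), giving (7) ⊆ (294, 77). Containment (⊆): since 7 | 294 and 7 | 77 (294 = 7·42, 77 = 7·11), every Z-linear combination of 294 and 77 is divisible by 7, so (294, 77) ⊆ (7). Therefore (294, 77) = (7), d = 7.

Final answer: (294, 77) = (7); d = 7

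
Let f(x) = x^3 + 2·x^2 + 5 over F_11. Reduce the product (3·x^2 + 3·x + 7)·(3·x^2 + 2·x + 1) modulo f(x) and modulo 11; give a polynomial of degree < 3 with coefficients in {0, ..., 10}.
a · b ≡ 3·x^2 + 5·x (mod f(x))

Multiply as integer polynomials: a · b = 9·x^4 + 15·x^3 + 30·x^2 + 17·x + 7. Reducing coefficients mod 11: a · b ≡ 9·x^4 + 4·x^3 + 8·x^2 + 6·x + 7. Now divide by f(x) = x^3 + 2·x^2 + 5 in F_11[x], eliminating the leading term at each step:
  leading term 9·x^4: subtract (9·x)·f(x) = 9·x^4 + 7·x^3 + x, leaving 8·x^3 + 8·x^2 + 5·x + 7 (coefficients mod 11)
  leading term 8·x^3: subtract (8)·f(x) = 8·x^3 + 5·x^2 + 7, leaving 3·x^2 + 5·x (coefficients mod 11)
The degree is now < 3, so this is the remainder. Hence a · b ≡ 3·x^2 + 5·x in F_11[x]/(f).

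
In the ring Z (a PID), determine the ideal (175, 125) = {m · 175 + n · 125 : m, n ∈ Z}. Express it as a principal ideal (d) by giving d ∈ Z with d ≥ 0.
(175, 125) = (25); d = 25

In the PID Z, (a, b) is generated by gcd(a, b). Compute gcd(175, 125) with the extended Euclidean algorithm, tracking rows (r, s, t) with s·175 + t·125 = r:
  row A: (175, 1, 0)   [1·175 + 0·125 = 175]
  row B: (125, 0, 1)   [0·175 + 1·125 = 125]
  175 = 1·125 + 50   → row C = row A − 1·row B = (50, 1, −1)   [check: 1·175 − 1·125 = 50]
  125 = 2·50 + 25   → row D = row B − 2·row C = (25, −2, 3)   [check: −2·175 + 3·125 = 25]
  50 = 2·25 + 0   → remainder 0, stop. gcd = 25 (last nonzero row D).
So gcd(175, 125) = 25, with Bézout identity −2·175 + 3·125 = 25. Containment (⊇): the Bézout identity exhibits 25 as an element of (175, 125), giving (25) ⊆ (175, 125). Containment (⊆): since 25 | 175 and 25 | 125 (175 = 25·7, 125 = 25·5), every Z-linear combination of 175 and 125 is divisible by 25, so (175, 125) ⊆ (25). Therefore (175, 125) = (25), d = 25.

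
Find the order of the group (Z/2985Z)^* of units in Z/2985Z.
(Z/2985Z)^* consists of the classes a with gcd(a, 2985) = 1, so its order is φ(2985). φ is multiplicative, with φ(p^e) = p^e − p^(e−1). Factorise 2985 = 3 · 5 · 199. Then
  φ(2985) = (3 − 1) · (5 − 1) · (199 − 1) = 2 · 4 · 198 = 1584.
Thus |(Z/2985Z)^*| = 1584.

Final answer: |(Z/2985Z)^*| = 1584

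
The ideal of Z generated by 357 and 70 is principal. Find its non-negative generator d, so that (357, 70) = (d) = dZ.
(357, 70) = (7); d = 7

In the PID Z, (a, b) is generated by gcd(a, b). Compute gcd(357, 70) with the extended Euclidean algorithm, tracking rows (r, s, t) with s·357 + t·70 = r:
  row A: (357, 1, 0)   [1·357 + 0·70 = 357]
  row B: (70, 0, 1)   [0·357 + 1·70 = 70]
  357 = 5·70 + 7   → row C = row A − 5·row B = (7, 1, −5)   [check: 1·357 − 5·70 = 7]
  70 = 10·7 + 0   → remainder 0, stop. gcd = 7 (last nonzero row C).
So gcd(357, 70) = 7, with Bézout identity 1·357 − 5·70 = 7. Containment (⊇): the Bézout identity exhibits 7 as an element of (357, 70), giving (7) ⊆ (357, 70). Containment (⊆): since 7 | 357 and 7 | 70 (357 = 7·51, 70 = 7·10), every Z-linear combination of 357 and 70 is divisible by 7, so (357, 70) ⊆ (7). Therefore (357, 70) = (7), d = 7.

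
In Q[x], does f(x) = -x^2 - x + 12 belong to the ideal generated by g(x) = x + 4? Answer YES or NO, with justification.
In Q[x] the ideal (g) consists of all multiples of g, so f ∈ (g) iff g | f, i.e. iff the remainder of f on division by g is 0. Divide f by g (g is monic, so eliminate the leading term of the running remainder at each step):
  leading term -x^2: subtract (-x)·g(x) = -x^2 - 4·x, leaving 3·x + 12
  leading term 3·x: subtract (3)·g(x) = 3·x + 12, leaving 0
The remainder is 0, so f(x) = g(x) · h(x) with h(x) = 3 - x. Hence g | f, i.e. f ∈ (g).

Final answer: YES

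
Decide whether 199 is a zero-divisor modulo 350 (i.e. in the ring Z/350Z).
gcd(199, 350) = 1, so 199 is a unit in Z/350Z (it has a multiplicative inverse). A unit cannot be a zero-divisor: if 199·b ≡ 0 then multiplying both sides by 199^(−1) gives b ≡ 0. So 199 is not a zero-divisor.

Final answer: NO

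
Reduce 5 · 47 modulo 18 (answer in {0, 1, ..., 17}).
1

Reduce the factors first: 47 ≡ 11 (mod 18), so 5 · 47 ≡ 5 · 11 (mod 18). 5 · 11 = 55. Dividing by 18: 55 = 3·18 + 1. So (5 · 47) mod 18 = 1.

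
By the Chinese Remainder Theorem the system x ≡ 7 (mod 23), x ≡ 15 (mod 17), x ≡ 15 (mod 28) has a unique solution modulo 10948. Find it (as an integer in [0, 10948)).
The moduli 23, 17, 28 are pairwise coprime, so by the CRT there is a unique solution mod 23·17·28 = 10948.
Solve by successive substitution. Start with x ≡ 7 (mod 23).
  Combine with x ≡ 15 (mod 17): write x = 7 + 23·t and require 7 + 23·t ≡ 15 (mod 17), i.e. 23·t ≡ 15 − 7 ≡ 8 (mod 17). Since 23^(−1) ≡ 3 (mod 17) (23 ≡ 6 (mod 17)), t ≡ 3·8 ≡ 7 (mod 17). So x ≡ 7 + 23·7 = 168 (mod 391).
  Combine with x ≡ 15 (mod 28): write x = 168 + 391·t and require 168 + 391·t ≡ 15 (mod 28), i.e. 391·t ≡ 15 − 168 ≡ 15 (mod 28). Since 391^(−1) ≡ 27 (mod 28) (391 ≡ 27 (mod 28)), t ≡ 27·15 ≡ 13 (mod 28). So x ≡ 168 + 391·13 = 5251 (mod 10948).
Unique solution in [0, 10948): x = 5251.

Final answer: x ≡ 5251 (mod 10948); the representative in [0, 10948) is 5251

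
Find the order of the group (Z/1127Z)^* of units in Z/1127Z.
|(Z/1127Z)^*| = 924

(Z/1127Z)^* consists of the classes a with gcd(a, 1127) = 1, so its order is φ(1127). φ is multiplicative, with φ(p^e) = p^e − p^(e−1). Factorise 1127 = 7^2 · 23. Then
  φ(1127) = (7^2 − 7^1) · (23 − 1) = 42 · 22 = 924.
Thus |(Z/1127Z)^*| = 924.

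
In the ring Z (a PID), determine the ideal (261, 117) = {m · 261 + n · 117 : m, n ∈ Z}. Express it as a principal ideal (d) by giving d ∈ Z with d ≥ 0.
(261, 117) = (9); d = 9

In the PID Z, (a, b) is generated by gcd(a, b). Compute gcd(261, 117) with the extended Euclidean algorithm, tracking rows (r, s, t) with s·261 + t·117 = r:
  row A: (261, 1, 0)   [1·261 + 0·117 = 261]
  row B: (117, 0, 1)   [0·261 + 1·117 = 117]
  261 = 2·117 + 27   → row C = row A − 2·row B = (27, 1, −2)   [check: 1·261 − 2·117 = 27]
  117 = 4·27 + 9   → row D = row B − 4·row C = (9, −4, 9)   [check: −4·261 + 9·117 = 9]
  27 = 3·9 + 0   → remainder 0, stop. gcd = 9 (last nonzero row D).
So gcd(261, 117) = 9, with Bézout identity −4·261 + 9·117 = 9. Containment (⊇): the Bézout identity exhibits 9 as an element of (261, 117), giving (9) ⊆ (261, 117). Containment (⊆): since 9 | 261 and 9 | 117 (261 = 9·29, 117 = 9·13), every Z-linear combination of 261 and 117 is divisible by 9, so (261, 117) ⊆ (9). Therefore (261, 117) = (9), d = 9.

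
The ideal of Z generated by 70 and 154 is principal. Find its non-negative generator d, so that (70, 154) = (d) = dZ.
(70, 154) = (14); d = 14

In the PID Z, (a, b) is generated by gcd(a, b). Compute gcd(154, 70) with the extended Euclidean algorithm, tracking rows (r, s, t) with s·154 + t·70 = r:
  row A: (154, 1, 0)   [1·154 + 0·70 = 154]
  row B: (70, 0, 1)   [0·154 + 1·70 = 70]
  154 = 2·70 + 14   → row C = row A − 2·row B = (14, 1, −2)   [check: 1·154 − 2·70 = 14]
  70 = 5·14 + 0   → remainder 0, stop. gcd = 14 (last nonzero row C).
So gcd(70, 154) = 14, with Bézout identity 1·154 − 2·70 = 14. Containment (⊇): the Bézout identity exhibits 14 as an element of (70, 154), giving (14) ⊆ (70, 154). Containment (⊆): since 14 | 70 and 14 | 154 (70 = 14·5, 154 = 14·11), every Z-linear combination of 70 and 154 is divisible by 14, so (70, 154) ⊆ (14). Therefore (70, 154) = (14), d = 14.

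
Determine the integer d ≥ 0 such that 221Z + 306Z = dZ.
In the PID Z, (a, b) is generated by gcd(a, b). Compute gcd(306, 221) with the extended Euclidean algorithm, tracking rows (r, s, t) with s·306 + t·221 = r:
  row A: (306, 1, 0)   [1·306 + 0·221 = 306]
  row B: (221, 0, 1)   [0·306 + 1·221 = 221]
  306 = 1·221 + 85   → row C = row A − 1·row B = (85, 1, −1)   [check: 1·306 − 1·221 = 85]
  221 = 2·85 + 51   → row D = row B − 2·row C = (51, −2, 3)   [check: −2·306 + 3·221 = 51]
  85 = 1·51 + 34   → row E = row C − 1·row D = (34, 3, −4)   [check: 3·306 − 4·221 = 34]
  51 = 1·34 + 17   → row F = row D − 1·row E = (17, −5, 7)   [check: −5·306 + 7·221 = 17]
  34 = 2·17 + 0   → remainder 0, stop. gcd = 17 (last nonzero row F).
So gcd(221, 306) = 17, with Bézout identity −5·306 + 7·221 = 17. Containment (⊇): the Bézout identity exhibits 17 as an element of (221, 306), giving (17) ⊆ (221, 306). Containment (⊆): since 17 | 221 and 17 | 306 (221 = 17·13, 306 = 17·18), every Z-linear combination of 221 and 306 is divisible by 17, so (221, 306) ⊆ (17). Therefore (221, 306) = (17), d = 17.

Final answer: (221, 306) = (17); d = 17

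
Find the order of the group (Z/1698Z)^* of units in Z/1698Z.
(Z/1698Z)^* consists of the classes a with gcd(a, 1698) = 1, so its order is φ(1698). φ is multiplicative, with φ(p^e) = p^e − p^(e−1). Factorise 1698 = 2 · 3 · 283. Then
  φ(1698) = (2 − 1) · (3 − 1) · (283 − 1) = 1 · 2 · 282 = 564.
Thus |(Z/1698Z)^*| = 564.

Final answer: |(Z/1698Z)^*| = 564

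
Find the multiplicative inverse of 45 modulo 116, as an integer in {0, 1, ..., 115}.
45^(−1) ≡ 49 (mod 116)

Apply the extended Euclidean algorithm to (116, 45), tracking rows (r, s, t) with s·116 + t·45 = r. Each division r_prev = q·r_cur + r_new produces the new row as (previous row) − q·(current row):
  row A: (116, 1, 0)   [1·116 + 0·45 = 116]
  row B: (45, 0, 1)   [0·116 + 1·45 = 45]
  116 = 2·45 + 26   → row C = row A − 2·row B = (26, 1, −2)   [check: 1·116 − 2·45 = 26]
  45 = 1·26 + 19   → row D = row B − 1·row C = (19, −1, 3)   [check: −1·116 + 3·45 = 19]
  26 = 1·19 + 7   → row E = row C − 1·row D = (7, 2, −5)   [check: 2·116 − 5·45 = 7]
  19 = 2·7 + 5   → row F = row D − 2·row E = (5, −5, 13)   [check: −5·116 + 13·45 = 5]
  7 = 1·5 + 2   → row G = row E − 1·row F = (2, 7, −18)   [check: 7·116 − 18·45 = 2]
  5 = 2·2 + 1   → row H = row F − 2·row G = (1, −19, 49)   [check: −19·116 + 49·45 = 1]
  2 = 2·1 + 0   → remainder 0, stop. gcd = 1 (last nonzero row H).
The gcd is 1, so 45 is invertible mod 116. The last nonzero row gives −19·116 + 49·45 = 1, so t = 49. So 45^(−1) ≡ 49 (mod 116). Verify: 45 · 49 = 2205 ≡ 1 (mod 116). ✓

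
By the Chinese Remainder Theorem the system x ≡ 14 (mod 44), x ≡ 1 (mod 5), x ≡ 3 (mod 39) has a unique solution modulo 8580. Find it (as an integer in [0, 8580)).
The moduli 44, 5, 39 are pairwise coprime, so by the CRT there is a unique solution mod 44·5·39 = 8580.
Solve by successive substitution. Start with x ≡ 14 (mod 44).
  Combine with x ≡ 1 (mod 5): write x = 14 + 44·t and require 14 + 44·t ≡ 1 (mod 5), i.e. 44·t ≡ 1 − 14 ≡ 2 (mod 5). Since 44^(−1) ≡ 4 (mod 5) (44 ≡ 4 (mod 5)), t ≡ 4·2 ≡ 3 (mod 5). So x ≡ 14 + 44·3 = 146 (mod 220).
  Combine with x ≡ 3 (mod 39): write x = 146 + 220·t and require 146 + 220·t ≡ 3 (mod 39), i.e. 220·t ≡ 3 − 146 ≡ 13 (mod 39). Since 220^(−1) ≡ 25 (mod 39) (220 ≡ 25 (mod 39)), t ≡ 25·13 ≡ 13 (mod 39). So x ≡ 146 + 220·13 = 3006 (mod 8580).
Unique solution in [0, 8580): x = 3006.

Final answer: x ≡ 3006 (mod 8580); the representative in [0, 8580) is 3006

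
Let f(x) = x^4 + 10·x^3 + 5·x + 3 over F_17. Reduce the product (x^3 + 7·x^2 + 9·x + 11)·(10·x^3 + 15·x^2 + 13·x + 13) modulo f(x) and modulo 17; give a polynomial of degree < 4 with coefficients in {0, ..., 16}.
a · b ≡ 10·x^2 + 11·x + 4 (mod f(x))

Multiply as integer polynomials: a · b = 10·x^6 + 85·x^5 + 208·x^4 + 349·x^3 + 373·x^2 + 260·x + 143. Reducing coefficients mod 17: a · b ≡ 10·x^6 + 4·x^4 + 9·x^3 + 16·x^2 + 5·x + 7. Now divide by f(x) = x^4 + 10·x^3 + 5·x + 3 in F_17[x], eliminating the leading term at each step:
  leading term 10·x^6: subtract (10·x^2)·f(x) = 10·x^6 + 15·x^5 + 16·x^3 + 13·x^2, leaving 2·x^5 + 4·x^4 + 10·x^3 + 3·x^2 + 5·x + 7 (coefficients mod 17)
  leading term 2·x^5: subtract (2·x)·f(x) = 2·x^5 + 3·x^4 + 10·x^2 + 6·x, leaving x^4 + 10·x^3 + 10·x^2 + 16·x + 7 (coefficients mod 17)
  leading term x^4: subtract (1)·f(x) = x^4 + 10·x^3 + 5·x + 3, leaving 10·x^2 + 11·x + 4 (coefficients mod 17)
The degree is now < 4, so this is the remainder. Hence a · b ≡ 10·x^2 + 11·x + 4 in F_17[x]/(f).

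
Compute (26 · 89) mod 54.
Reduce the factors first: 89 ≡ 35 (mod 54), so 26 · 89 ≡ 26 · 35 (mod 54). 26 · 35 = 910. Dividing by 54: 910 = 16·54 + 46. So (26 · 89) mod 54 = 46.

Final answer: 46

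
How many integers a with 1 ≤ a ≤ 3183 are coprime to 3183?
The number of a ∈ {1, ..., 3183} with gcd(a, 3183) = 1 is by definition Euler's totient φ(3183). φ is multiplicative, with φ(p^e) = p^e − p^(e−1). Factorise 3183 = 3 · 1061. Then
  φ(3183) = (3 − 1) · (1061 − 1) = 2 · 1060 = 2120.
So there are 2120 such integers.

Final answer: 2120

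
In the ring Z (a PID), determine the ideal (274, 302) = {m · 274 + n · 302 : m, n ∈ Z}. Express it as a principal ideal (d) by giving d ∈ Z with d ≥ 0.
In the PID Z, (a, b) is generated by gcd(a, b). Compute gcd(302, 274) with the extended Euclidean algorithm, tracking rows (r, s, t) with s·302 + t·274 = r:
  row A: (302, 1, 0)   [1·302 + 0·274 = 302]
  row B: (274, 0, 1)   [0·302 + 1·274 = 274]
  302 = 1·274 + 28   → row C = row A − 1·row B = (28, 1, −1)   [check: 1·302 − 1·274 = 28]
  274 = 9·28 + 22   → row D = row B − 9·row C = (22, −9, 10)   [check: −9·302 + 10·274 = 22]
  28 = 1·22 + 6   → row E = row C − 1·row D = (6, 10, −11)   [check: 10·302 − 11·274 = 6]
  22 = 3·6 + 4   → row F = row D − 3·row E = (4, −39, 43)   [check: −39·302 + 43·274 = 4]
  6 = 1·4 + 2   → row G = row E − 1·row F = (2, 49, −54)   [check: 49·302 − 54·274 = 2]
  4 = 2·2 + 0   → remainder 0, stop. gcd = 2 (last nonzero row G).
So gcd(274, 302) = 2, with Bézout identity 49·302 − 54·274 = 2. Containment (⊇): the Bézout identity exhibits 2 as an element of (274, 302), giving (2) ⊆ (274, 302). Containment (⊆): since 2 | 274 and 2 | 302 (274 = 2·137, 302 = 2·151), every Z-linear combination of 274 and 302 is divisible by 2, so (274, 302) ⊆ (2). Therefore (274, 302) = (2), d = 2.

Final answer: (274, 302) = (2); d = 2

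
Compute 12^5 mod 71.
48

Use repeated squaring. Binary(5) = 101. Walk through the bits of the exponent 5 left-to-right: at each bit after the leading one, square the running value, then multiply by 12 if the bit is 1 (always reducing mod 71):
  bit 1 = 1 (leading): start with 12.
  bit 2 = 0: square 12^2 = 144 ≡ 2 (mod 71).
  bit 3 = 1: square 2^2 = 4; bit is 1, so multiply 4·12 = 48 (mod 71).
Final value: 12^5 ≡ 48 (mod 71).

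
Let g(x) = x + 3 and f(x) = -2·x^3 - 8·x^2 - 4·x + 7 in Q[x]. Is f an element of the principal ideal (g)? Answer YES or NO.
In Q[x] the ideal (g) consists of all multiples of g, so f ∈ (g) iff g | f, i.e. iff the remainder of f on division by g is 0. Divide f by g (g is monic, so eliminate the leading term of the running remainder at each step):
  leading term -2·x^3: subtract (-2·x^2)·g(x) = -2·x^3 - 6·x^2, leaving -2·x^2 - 4·x + 7
  leading term -2·x^2: subtract (-2·x)·g(x) = -2·x^2 - 6·x, leaving 2·x + 7
  leading term 2·x: subtract (2)·g(x) = 2·x + 6, leaving 1
The remainder r(x) = 1 ≠ 0 (and deg r < deg g), so g ∤ f, i.e. f ∉ (g).

Final answer: NO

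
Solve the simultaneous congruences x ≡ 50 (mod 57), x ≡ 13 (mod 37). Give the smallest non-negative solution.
The moduli 57, 37 are pairwise coprime, so by the CRT there is a unique solution mod 57·37 = 2109.
Solve by successive substitution. Start with x ≡ 50 (mod 57).
  Combine with x ≡ 13 (mod 37): write x = 50 + 57·t and require 50 + 57·t ≡ 13 (mod 37), i.e. 57·t ≡ 13 − 50 ≡ 0 (mod 37). Since 57^(−1) ≡ 13 (mod 37) (57 ≡ 20 (mod 37)), t ≡ 13·0 ≡ 0 (mod 37). So x ≡ 50 + 57·0 = 50 (mod 2109).
Unique solution in [0, 2109): x = 50.

Final answer: x ≡ 50 (mod 2109); the representative in [0, 2109) is 50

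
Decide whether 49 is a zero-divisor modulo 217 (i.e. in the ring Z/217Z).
gcd(49, 217) = 7 > 1, so 49 is not a unit in Z/217Z. In Z/nZ every nonzero non-unit is a zero-divisor: explicitly, take b = 217/gcd = 31 ≠ 0 (mod 217); then 49·31 = 1519 = 7·217, i.e. 49·31 ≡ 0 (mod 217). So 49 is a zero-divisor.

Final answer: YES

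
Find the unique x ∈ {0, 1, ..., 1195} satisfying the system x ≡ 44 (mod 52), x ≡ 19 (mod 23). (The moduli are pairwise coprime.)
x ≡ 824 (mod 1196); the representative in [0, 1196) is 824

The moduli 52, 23 are pairwise coprime, so by the CRT there is a unique solution mod 52·23 = 1196.
Solve by successive substitution. Start with x ≡ 44 (mod 52).
  Combine with x ≡ 19 (mod 23): write x = 44 + 52·t and require 44 + 52·t ≡ 19 (mod 23), i.e. 52·t ≡ 19 − 44 ≡ 21 (mod 23). Since 52^(−1) ≡ 4 (mod 23) (52 ≡ 6 (mod 23)), t ≡ 4·21 ≡ 15 (mod 23). So x ≡ 44 + 52·15 = 824 (mod 1196).
Unique solution in [0, 1196): x = 824.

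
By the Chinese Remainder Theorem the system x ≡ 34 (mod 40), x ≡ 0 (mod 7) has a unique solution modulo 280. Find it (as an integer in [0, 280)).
The moduli 40, 7 are pairwise coprime, so by the CRT there is a unique solution mod 40·7 = 280.
Solve by successive substitution. Start with x ≡ 34 (mod 40).
  Combine with x ≡ 0 (mod 7): write x = 34 + 40·t and require 34 + 40·t ≡ 0 (mod 7), i.e. 40·t ≡ 0 − 34 ≡ 1 (mod 7). Since 40^(−1) ≡ 3 (mod 7) (40 ≡ 5 (mod 7)), t ≡ 3·1 ≡ 3 (mod 7). So x ≡ 34 + 40·3 = 154 (mod 280).
Unique solution in [0, 280): x = 154.

Final answer: x ≡ 154 (mod 280); the representative in [0, 280) is 154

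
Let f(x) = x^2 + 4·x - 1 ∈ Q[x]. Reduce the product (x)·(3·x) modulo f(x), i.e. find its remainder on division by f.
First multiply in Q[x] without reducing: a · b = 3·x^2. Now divide by f(x) = x^2 + 4·x - 1, eliminating the leading term at each step:
  leading term 3·x^2: subtract (3)·f(x) = 3·x^2 + 12·x - 3, leaving 3 - 12·x
The degree is now < 2, so this is the remainder. Hence a · b ≡ 3 - 12·x in Q[x]/(f).

Final answer: a · b ≡ 3 - 12·x (mod f(x))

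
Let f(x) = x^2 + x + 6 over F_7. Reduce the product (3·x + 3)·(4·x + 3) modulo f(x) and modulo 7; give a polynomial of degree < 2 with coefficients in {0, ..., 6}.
Multiply as integer polynomials: a · b = 12·x^2 + 21·x + 9. Reducing coefficients mod 7: a · b ≡ 5·x^2 + 2. Now divide by f(x) = x^2 + x + 6 in F_7[x], eliminating the leading term at each step:
  leading term 5·x^2: subtract (5)·f(x) = 5·x^2 + 5·x + 2, leaving 2·x (coefficients mod 7)
The degree is now < 2, so this is the remainder. Hence a · b ≡ 2·x in F_7[x]/(f).

Final answer: a · b ≡ 2·x (mod f(x))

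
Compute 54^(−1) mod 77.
Apply the extended Euclidean algorithm to (77, 54), tracking rows (r, s, t) with s·77 + t·54 = r. Each division r_prev = q·r_cur + r_new produces the new row as (previous row) − q·(current row):
  row A: (77, 1, 0)   [1·77 + 0·54 = 77]
  row B: (54, 0, 1)   [0·77 + 1·54 = 54]
  77 = 1·54 + 23   → row C = row A − 1·row B = (23, 1, −1)   [check: 1·77 − 1·54 = 23]
  54 = 2·23 + 8   → row D = row B − 2·row C = (8, −2, 3)   [check: −2·77 + 3·54 = 8]
  23 = 2·8 + 7   → row E = row C − 2·row D = (7, 5, −7)   [check: 5·77 − 7·54 = 7]
  8 = 1·7 + 1   → row F = row D − 1·row E = (1, −7, 10)   [check: −7·77 + 10·54 = 1]
  7 = 7·1 + 0   → remainder 0, stop. gcd = 1 (last nonzero row F).
The gcd is 1, so 54 is invertible mod 77. The last nonzero row gives −7·77 + 10·54 = 1, so t = 10. So 54^(−1) ≡ 10 (mod 77). Verify: 54 · 10 = 540 ≡ 1 (mod 77). ✓

Final answer: 54^(−1) ≡ 10 (mod 77)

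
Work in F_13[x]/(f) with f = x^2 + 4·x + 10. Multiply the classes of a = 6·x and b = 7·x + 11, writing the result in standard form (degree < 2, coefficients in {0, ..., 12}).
a · b ≡ 2·x + 9 (mod f(x))

Multiply as integer polynomials: a · b = 42·x^2 + 66·x. Reducing coefficients mod 13: a · b ≡ 3·x^2 + x. Now divide by f(x) = x^2 + 4·x + 10 in F_13[x], eliminating the leading term at each step:
  leading term 3·x^2: subtract (3)·f(x) = 3·x^2 + 12·x + 4, leaving 2·x + 9 (coefficients mod 13)
The degree is now < 2, so this is the remainder. Hence a · b ≡ 2·x + 9 in F_13[x]/(f).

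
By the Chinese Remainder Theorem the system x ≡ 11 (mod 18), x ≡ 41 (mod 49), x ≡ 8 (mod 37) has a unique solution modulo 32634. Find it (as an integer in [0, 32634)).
x ≡ 32087 (mod 32634); the representative in [0, 32634) is 32087

The moduli 18, 49, 37 are pairwise coprime, so by the CRT there is a unique solution mod 18·49·37 = 32634.
Solve by successive substitution. Start with x ≡ 11 (mod 18).
  Combine with x ≡ 41 (mod 49): write x = 11 + 18·t and require 11 + 18·t ≡ 41 (mod 49), i.e. 18·t ≡ 41 − 11 ≡ 30 (mod 49). Since 18^(−1) ≡ 30 (mod 49), t ≡ 30·30 ≡ 18 (mod 49). So x ≡ 11 + 18·18 = 335 (mod 882).
  Combine with x ≡ 8 (mod 37): write x = 335 + 882·t and require 335 + 882·t ≡ 8 (mod 37), i.e. 882·t ≡ 8 − 335 ≡ 6 (mod 37). Since 882^(−1) ≡ 6 (mod 37) (882 ≡ 31 (mod 37)), t ≡ 6·6 ≡ 36 (mod 37). So x ≡ 335 + 882·36 = 32087 (mod 32634).
Unique solution in [0, 32634): x = 32087.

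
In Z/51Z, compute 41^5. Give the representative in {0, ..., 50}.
11

Use repeated squaring. Binary(5) = 101. Walk through the bits of the exponent 5 left-to-right: at each bit after the leading one, square the running value, then multiply by 41 if the bit is 1 (always reducing mod 51):
  bit 1 = 1 (leading): start with 41.
  bit 2 = 0: square 41^2 = 1681 ≡ 49 (mod 51).
  bit 3 = 1: square 49^2 = 2401 ≡ 4; bit is 1, so multiply 4·41 = 164 ≡ 11 (mod 51).
Final value: 41^5 ≡ 11 (mod 51).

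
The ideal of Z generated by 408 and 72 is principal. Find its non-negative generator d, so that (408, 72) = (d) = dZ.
In the PID Z, (a, b) is generated by gcd(a, b). Compute gcd(408, 72) with the extended Euclidean algorithm, tracking rows (r, s, t) with s·408 + t·72 = r:
  row A: (408, 1, 0)   [1·408 + 0·72 = 408]
  row B: (72, 0, 1)   [0·408 + 1·72 = 72]
  408 = 5·72 + 48   → row C = row A − 5·row B = (48, 1, −5)   [check: 1·408 − 5·72 = 48]
  72 = 1·48 + 24   → row D = row B − 1·row C = (24, −1, 6)   [check: −1·408 + 6·72 = 24]
  48 = 2·24 + 0   → remainder 0, stop. gcd = 24 (last nonzero row D).
So gcd(408, 72) = 24, with Bézout identity −1·408 + 6·72 = 24. Containment (⊇): the Bézout identity exhibits 24 as an element of (408, 72), giving (24) ⊆ (408, 72). Containment (⊆): since 24 | 408 and 24 | 72 (408 = 24·17, 72 = 24·3), every Z-linear combination of 408 and 72 is divisible by 24, so (408, 72) ⊆ (24). Therefore (408, 72) = (24), d = 24.

Final answer: (408, 72) = (24); d = 24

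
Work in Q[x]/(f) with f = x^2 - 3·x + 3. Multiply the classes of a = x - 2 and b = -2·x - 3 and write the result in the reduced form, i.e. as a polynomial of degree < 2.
a · b ≡ 12 - 5·x (mod f(x))

First multiply in Q[x] without reducing: a · b = -2·x^2 + x + 6. Now divide by f(x) = x^2 - 3·x + 3, eliminating the leading term at each step:
  leading term -2·x^2: subtract (-2)·f(x) = -2·x^2 + 6·x - 6, leaving 12 - 5·x
The degree is now < 2, so this is the remainder. Hence a · b ≡ 12 - 5·x in Q[x]/(f).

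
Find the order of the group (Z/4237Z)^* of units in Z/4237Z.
(Z/4237Z)^* consists of the classes a with gcd(a, 4237) = 1, so its order is φ(4237). φ is multiplicative, with φ(p^e) = p^e − p^(e−1). Factorise 4237 = 19 · 223. Then
  φ(4237) = (19 − 1) · (223 − 1) = 18 · 222 = 3996.
Thus |(Z/4237Z)^*| = 3996.

Final answer: |(Z/4237Z)^*| = 3996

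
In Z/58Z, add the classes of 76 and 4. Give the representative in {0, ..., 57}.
22

Reduce the summands first: 76 ≡ 18 (mod 58), so 76 + 4 ≡ 18 + 4 (mod 58). 18 + 4 = 22; 22 = 0·58 + 22, so (76 + 4) mod 58 = 22.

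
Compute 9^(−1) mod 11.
Apply the extended Euclidean algorithm to (11, 9), tracking rows (r, s, t) with s·11 + t·9 = r. Each division r_prev = q·r_cur + r_new produces the new row as (previous row) − q·(current row):
  row A: (11, 1, 0)   [1·11 + 0·9 = 11]
  row B: (9, 0, 1)   [0·11 + 1·9 = 9]
  11 = 1·9 + 2   → row C = row A − 1·row B = (2, 1, −1)   [check: 1·11 − 1·9 = 2]
  9 = 4·2 + 1   → row D = row B − 4·row C = (1, −4, 5)   [check: −4·11 + 5·9 = 1]
  2 = 2·1 + 0   → remainder 0, stop. gcd = 1 (last nonzero row D).
The gcd is 1, so 9 is invertible mod 11. The last nonzero row gives −4·11 + 5·9 = 1, so t = 5. So 9^(−1) ≡ 5 (mod 11). Verify: 9 · 5 = 45 ≡ 1 (mod 11). ✓

Final answer: 9^(−1) ≡ 5 (mod 11)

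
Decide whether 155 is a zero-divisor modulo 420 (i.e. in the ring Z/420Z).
YES

gcd(155, 420) = 5 > 1, so 155 is not a unit in Z/420Z. In Z/nZ every nonzero non-unit is a zero-divisor: explicitly, take b = 420/gcd = 84 ≠ 0 (mod 420); then 155·84 = 13020 = 31·420, i.e. 155·84 ≡ 0 (mod 420). So 155 is a zero-divisor.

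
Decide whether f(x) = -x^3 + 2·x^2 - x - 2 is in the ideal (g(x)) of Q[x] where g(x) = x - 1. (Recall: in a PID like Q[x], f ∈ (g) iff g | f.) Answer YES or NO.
NO

In Q[x] the ideal (g) consists of all multiples of g, so f ∈ (g) iff g | f, i.e. iff the remainder of f on division by g is 0. Divide f by g (g is monic, so eliminate the leading term of the running remainder at each step):
  leading term -x^3: subtract (-x^2)·g(x) = -x^3 + x^2, leaving x^2 - x - 2
  leading term x^2: subtract (x)·g(x) = x^2 - x, leaving -2
The remainder r(x) = -2 ≠ 0 (and deg r < deg g), so g ∤ f, i.e. f ∉ (g).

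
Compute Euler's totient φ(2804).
φ is multiplicative, with φ(p^e) = p^e − p^(e−1). Factorise 2804 = 2^2 · 701. Then
  φ(2804) = (2^2 − 2^1) · (701 − 1) = 2 · 700 = 1400.

Final answer: φ(2804) = 1400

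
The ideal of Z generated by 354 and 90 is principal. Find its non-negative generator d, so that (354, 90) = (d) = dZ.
(354, 90) = (6); d = 6

In the PID Z, (a, b) is generated by gcd(a, b). Compute gcd(354, 90) with the extended Euclidean algorithm, tracking rows (r, s, t) with s·354 + t·90 = r:
  row A: (354, 1, 0)   [1·354 + 0·90 = 354]
  row B: (90, 0, 1)   [0·354 + 1·90 = 90]
  354 = 3·90 + 84   → row C = row A − 3·row B = (84, 1, −3)   [check: 1·354 − 3·90 = 84]
  90 = 1·84 + 6   → row D = row B − 1·row C = (6, −1, 4)   [check: −1·354 + 4·90 = 6]
  84 = 14·6 + 0   → remainder 0, stop. gcd = 6 (last nonzero row D).
So gcd(354, 90) = 6, with Bézout identity −1·354 + 4·90 = 6. Containment (⊇): the Bézout identity exhibits 6 as an element of (354, 90), giving (6) ⊆ (354, 90). Containment (⊆): since 6 | 354 and 6 | 90 (354 = 6·59, 90 = 6·15), every Z-linear combination of 354 and 90 is divisible by 6, so (354, 90) ⊆ (6). Therefore (354, 90) = (6), d = 6.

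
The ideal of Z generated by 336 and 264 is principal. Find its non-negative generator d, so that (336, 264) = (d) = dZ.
(336, 264) = (24); d = 24

In the PID Z, (a, b) is generated by gcd(a, b). Compute gcd(336, 264) with the extended Euclidean algorithm, tracking rows (r, s, t) with s·336 + t·264 = r:
  row A: (336, 1, 0)   [1·336 + 0·264 = 336]
  row B: (264, 0, 1)   [0·336 + 1·264 = 264]
  336 = 1·264 + 72   → row C = row A − 1·row B = (72, 1, −1)   [check: 1·336 − 1·264 = 72]
  264 = 3·72 + 48   → row D = row B − 3·row C = (48, −3, 4)   [check: −3·336 + 4·264 = 48]
  72 = 1·48 + 24   → row E = row C − 1·row D = (24, 4, −5)   [check: 4·336 − 5·264 = 24]
  48 = 2·24 + 0   → remainder 0, stop. gcd = 24 (last nonzero row E).
So gcd(336, 264) = 24, with Bézout identity 4·336 − 5·264 = 24. Containment (⊇): the Bézout identity exhibits 24 as an element of (336, 264), giving (24) ⊆ (336, 264). Containment (⊆): since 24 | 336 and 24 | 264 (336 = 24·14, 264 = 24·11), every Z-linear combination of 336 and 264 is divisible by 24, so (336, 264) ⊆ (24). Therefore (336, 264) = (24), d = 24.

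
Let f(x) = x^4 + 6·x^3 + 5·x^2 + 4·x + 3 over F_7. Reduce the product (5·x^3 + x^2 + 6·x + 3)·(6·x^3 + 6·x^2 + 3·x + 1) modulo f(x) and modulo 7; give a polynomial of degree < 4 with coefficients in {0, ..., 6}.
a · b ≡ 5·x^3 + 2·x (mod f(x))

Multiply as integer polynomials: a · b = 30·x^6 + 36·x^5 + 57·x^4 + 62·x^3 + 37·x^2 + 15·x + 3. Reducing coefficients mod 7: a · b ≡ 2·x^6 + x^5 + x^4 + 6·x^3 + 2·x^2 + x + 3. Now divide by f(x) = x^4 + 6·x^3 + 5·x^2 + 4·x + 3 in F_7[x], eliminating the leading term at each step:
  leading term 2·x^6: subtract (2·x^2)·f(x) = 2·x^6 + 5·x^5 + 3·x^4 + x^3 + 6·x^2, leaving 3·x^5 + 5·x^4 + 5·x^3 + 3·x^2 + x + 3 (coefficients mod 7)
  leading term 3·x^5: subtract (3·x)·f(x) = 3·x^5 + 4·x^4 + x^3 + 5·x^2 + 2·x, leaving x^4 + 4·x^3 + 5·x^2 + 6·x + 3 (coefficients mod 7)
  leading term x^4: subtract (1)·f(x) = x^4 + 6·x^3 + 5·x^2 + 4·x + 3, leaving 5·x^3 + 2·x (coefficients mod 7)
The degree is now < 4, so this is the remainder. Hence a · b ≡ 5·x^3 + 2·x in F_7[x]/(f).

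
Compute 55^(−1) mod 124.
55^(−1) ≡ 115 (mod 124)

Apply the extended Euclidean algorithm to (124, 55), tracking rows (r, s, t) with s·124 + t·55 = r. Each division r_prev = q·r_cur + r_new produces the new row as (previous row) − q·(current row):
  row A: (124, 1, 0)   [1·124 + 0·55 = 124]
  row B: (55, 0, 1)   [0·124 + 1·55 = 55]
  124 = 2·55 + 14   → row C = row A − 2·row B = (14, 1, −2)   [check: 1·124 − 2·55 = 14]
  55 = 3·14 + 13   → row D = row B − 3·row C = (13, −3, 7)   [check: −3·124 + 7·55 = 13]
  14 = 1·13 + 1   → row E = row C − 1·row D = (1, 4, −9)   [check: 4·124 − 9·55 = 1]
  13 = 13·1 + 0   → remainder 0, stop. gcd = 1 (last nonzero row E).
The gcd is 1, so 55 is invertible mod 124. The last nonzero row gives 4·124 − 9·55 = 1, so t = −9. So 55^(−1) ≡ −9 ≡ 115 (mod 124). Verify: 55 · 115 = 6325 ≡ 1 (mod 124). ✓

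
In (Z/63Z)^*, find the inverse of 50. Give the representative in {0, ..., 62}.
50^(−1) ≡ 29 (mod 63)

Apply the extended Euclidean algorithm to (63, 50), tracking rows (r, s, t) with s·63 + t·50 = r. Each division r_prev = q·r_cur + r_new produces the new row as (previous row) − q·(current row):
  row A: (63, 1, 0)   [1·63 + 0·50 = 63]
  row B: (50, 0, 1)   [0·63 + 1·50 = 50]
  63 = 1·50 + 13   → row C = row A − 1·row B = (13, 1, −1)   [check: 1·63 − 1·50 = 13]
  50 = 3·13 + 11   → row D = row B − 3·row C = (11, −3, 4)   [check: −3·63 + 4·50 = 11]
  13 = 1·11 + 2   → row E = row C − 1·row D = (2, 4, −5)   [check: 4·63 − 5·50 = 2]
  11 = 5·2 + 1   → row F = row D − 5·row E = (1, −23, 29)   [check: −23·63 + 29·50 = 1]
  2 = 2·1 + 0   → remainder 0, stop. gcd = 1 (last nonzero row F).
The gcd is 1, so 50 is invertible mod 63. The last nonzero row gives −23·63 + 29·50 = 1, so t = 29. So 50^(−1) ≡ 29 (mod 63). Verify: 50 · 29 = 1450 ≡ 1 (mod 63). ✓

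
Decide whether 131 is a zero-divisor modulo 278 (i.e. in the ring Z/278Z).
NO

gcd(131, 278) = 1, so 131 is a unit in Z/278Z (it has a multiplicative inverse). A unit cannot be a zero-divisor: if 131·b ≡ 0 then multiplying both sides by 131^(−1) gives b ≡ 0. So 131 is not a zero-divisor.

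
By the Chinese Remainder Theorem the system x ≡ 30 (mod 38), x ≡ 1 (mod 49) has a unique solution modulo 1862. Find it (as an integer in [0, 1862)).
The moduli 38, 49 are pairwise coprime, so by the CRT there is a unique solution mod 38·49 = 1862.
Solve by successive substitution. Start with x ≡ 30 (mod 38).
  Combine with x ≡ 1 (mod 49): write x = 30 + 38·t and require 30 + 38·t ≡ 1 (mod 49), i.e. 38·t ≡ 1 − 30 ≡ 20 (mod 49). Since 38^(−1) ≡ 40 (mod 49), t ≡ 40·20 ≡ 16 (mod 49). So x ≡ 30 + 38·16 = 638 (mod 1862).
Unique solution in [0, 1862): x = 638.

Final answer: x ≡ 638 (mod 1862); the representative in [0, 1862) is 638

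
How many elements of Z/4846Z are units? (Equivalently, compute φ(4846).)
An element a ∈ Z/4846Z is a unit iff gcd(a, 4846) = 1, so the number of units is φ(4846). φ is multiplicative, with φ(p^e) = p^e − p^(e−1). Factorise 4846 = 2 · 2423. Then
  φ(4846) = (2 − 1) · (2423 − 1) = 1 · 2422 = 2422.

Final answer: Z/4846Z has φ(4846) = 2422 units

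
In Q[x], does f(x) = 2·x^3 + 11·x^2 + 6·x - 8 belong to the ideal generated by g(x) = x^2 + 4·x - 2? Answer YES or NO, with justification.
NO

In Q[x] the ideal (g) consists of all multiples of g, so f ∈ (g) iff g | f, i.e. iff the remainder of f on division by g is 0. Divide f by g (g is monic, so eliminate the leading term of the running remainder at each step):
  leading term 2·x^3: subtract (2·x)·g(x) = 2·x^3 + 8·x^2 - 4·x, leaving 3·x^2 + 10·x - 8
  leading term 3·x^2: subtract (3)·g(x) = 3·x^2 + 12·x - 6, leaving -2·x - 2
The remainder r(x) = -2·x - 2 ≠ 0 (and deg r < deg g), so g ∤ f, i.e. f ∉ (g).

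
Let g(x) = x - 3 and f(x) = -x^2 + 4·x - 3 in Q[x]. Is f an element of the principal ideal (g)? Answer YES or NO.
YES

In Q[x] the ideal (g) consists of all multiples of g, so f ∈ (g) iff g | f, i.e. iff the remainder of f on division by g is 0. Divide f by g (g is monic, so eliminate the leading term of the running remainder at each step):
  leading term -x^2: subtract (-x)·g(x) = -x^2 + 3·x, leaving x - 3
  leading term x: subtract (1)·g(x) = x - 3, leaving 0
The remainder is 0, so f(x) = g(x) · h(x) with h(x) = 1 - x. Hence g | f, i.e. f ∈ (g).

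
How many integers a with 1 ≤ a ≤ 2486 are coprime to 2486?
1120

The number of a ∈ {1, ..., 2486} with gcd(a, 2486) = 1 is by definition Euler's totient φ(2486). φ is multiplicative, with φ(p^e) = p^e − p^(e−1). Factorise 2486 = 2 · 11 · 113. Then
  φ(2486) = (2 − 1) · (11 − 1) · (113 − 1) = 1 · 10 · 112 = 1120.
So there are 1120 such integers.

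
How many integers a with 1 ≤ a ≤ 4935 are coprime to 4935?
2208

The number of a ∈ {1, ..., 4935} with gcd(a, 4935) = 1 is by definition Euler's totient φ(4935). φ is multiplicative, with φ(p^e) = p^e − p^(e−1). Factorise 4935 = 3 · 5 · 7 · 47. Then
  φ(4935) = (3 − 1) · (5 − 1) · (7 − 1) · (47 − 1) = 2 · 4 · 6 · 46 = 2208.
So there are 2208 such integers.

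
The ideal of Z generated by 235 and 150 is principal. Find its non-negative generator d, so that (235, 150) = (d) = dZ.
In the PID Z, (a, b) is generated by gcd(a, b). Compute gcd(235, 150) with the extended Euclidean algorithm, tracking rows (r, s, t) with s·235 + t·150 = r:
  row A: (235, 1, 0)   [1·235 + 0·150 = 235]
  row B: (150, 0, 1)   [0·235 + 1·150 = 150]
  235 = 1·150 + 85   → row C = row A − 1·row B = (85, 1, −1)   [check: 1·235 − 1·150 = 85]
  150 = 1·85 + 65   → row D = row B − 1·row C = (65, −1, 2)   [check: −1·235 + 2·150 = 65]
  85 = 1·65 + 20   → row E = row C − 1·row D = (20, 2, −3)   [check: 2·235 − 3·150 = 20]
  65 = 3·20 + 5   → row F = row D − 3·row E = (5, −7, 11)   [check: −7·235 + 11·150 = 5]
  20 = 4·5 + 0   → remainder 0, stop. gcd = 5 (last nonzero row F).
So gcd(235, 150) = 5, with Bézout identity −7·235 + 11·150 = 5. Containment (⊇): the Bézout identity exhibits 5 as an element of (235, 150), giving (5) ⊆ (235, 150). Containment (⊆): since 5 | 235 and 5 | 150 (235 = 5·47, 150 = 5·30), every Z-linear combination of 235 and 150 is divisible by 5, so (235, 150) ⊆ (5). Therefore (235, 150) = (5), d = 5.

Final answer: (235, 150) = (5); d = 5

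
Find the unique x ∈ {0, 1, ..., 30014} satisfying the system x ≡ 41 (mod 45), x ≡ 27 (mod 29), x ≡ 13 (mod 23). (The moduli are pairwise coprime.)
x ≡ 4406 (mod 30015); the representative in [0, 30015) is 4406

The moduli 45, 29, 23 are pairwise coprime, so by the CRT there is a unique solution mod 45·29·23 = 30015.
Solve by successive substitution. Start with x ≡ 41 (mod 45).
  Combine with x ≡ 27 (mod 29): write x = 41 + 45·t and require 41 + 45·t ≡ 27 (mod 29), i.e. 45·t ≡ 27 − 41 ≡ 15 (mod 29). Since 45^(−1) ≡ 20 (mod 29) (45 ≡ 16 (mod 29)), t ≡ 20·15 ≡ 10 (mod 29). So x ≡ 41 + 45·10 = 491 (mod 1305).
  Combine with x ≡ 13 (mod 23): write x = 491 + 1305·t and require 491 + 1305·t ≡ 13 (mod 23), i.e. 1305·t ≡ 13 − 491 ≡ 5 (mod 23). Since 1305^(−1) ≡ 19 (mod 23) (1305 ≡ 17 (mod 23)), t ≡ 19·5 ≡ 3 (mod 23). So x ≡ 491 + 1305·3 = 4406 (mod 30015).
Unique solution in [0, 30015): x = 4406.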